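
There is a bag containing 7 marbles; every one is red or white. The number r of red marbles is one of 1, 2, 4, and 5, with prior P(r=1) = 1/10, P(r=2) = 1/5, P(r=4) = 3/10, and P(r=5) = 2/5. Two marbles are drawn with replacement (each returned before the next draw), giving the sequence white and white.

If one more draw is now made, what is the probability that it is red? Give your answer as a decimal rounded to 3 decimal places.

0.359

Under each hypothesis, the probability of the observed sequence is: P(data | r = 1) = (6/7)(6/7) = 36/49; P(data | r = 2) = (5/7)(5/7) = 25/49; P(data | r = 4) = (3/7)(3/7) = 9/49; P(data | r = 5) = (2/7)(2/7) = 4/49.
The prior-weighted likelihoods are 1/10 · 36/49 = 18/245, 1/5 · 25/49 = 5/49, 3/10 · 9/49 = 27/490, 2/5 · 4/49 = 8/245; with total 129/490.
Dividing through by the total gives posterior P(r = 1 | data) = 12/43, P(r = 2 | data) = 50/129, P(r = 4 | data) = 9/43, P(r = 5 | data) = 16/129.
Averaging over the posterior, P(red next | data) = (1/7)(12/43) + (2/7)(50/129) + (4/7)(9/43) + (5/7)(16/129) = 108/301.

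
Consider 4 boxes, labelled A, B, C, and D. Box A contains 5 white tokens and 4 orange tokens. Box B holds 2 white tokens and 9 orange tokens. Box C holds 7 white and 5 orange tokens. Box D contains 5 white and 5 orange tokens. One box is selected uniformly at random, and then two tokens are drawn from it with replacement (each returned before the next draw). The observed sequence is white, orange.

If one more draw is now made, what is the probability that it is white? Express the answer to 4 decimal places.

The likelihood of the observed sequence under each hypothesis: P(data | box A) = (5/9)(4/9) = 0.24691; P(data | box B) = (2/11)(9/11) = 0.14876; P(data | box C) = (7/12)(5/12) = 0.24306; P(data | box D) = (5/10)(5/10) = 0.25.
Weighting by the prior gives 1/4 · 0.24691 = 0.061728, 1/4 · 0.14876 = 0.03719, 1/4 · 0.24306 = 0.060764, 1/4 · 0.25 = 0.0625; summing to 0.22218.
Normalising, the posterior is P(box A | data) = 0.27783, P(box B | data) = 0.16739, P(box C | data) = 0.27349, P(box D | data) = 0.2813.
Averaging over the posterior, P(white next | data) = (5/9)(0.27783) + (2/11)(0.16739) + (7/12)(0.27349) + (1/2)(0.2813) = 0.48497.

0.4850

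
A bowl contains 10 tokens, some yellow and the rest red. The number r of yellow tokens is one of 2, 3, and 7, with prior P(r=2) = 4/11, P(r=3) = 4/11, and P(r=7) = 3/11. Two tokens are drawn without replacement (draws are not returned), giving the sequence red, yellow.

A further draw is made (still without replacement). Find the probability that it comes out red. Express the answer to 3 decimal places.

Under each hypothesis, the probability of the observed sequence is: P(data | r = 2) = (8/10)(2/9) = 8/45; P(data | r = 3) = (7/10)(3/9) = 7/30; P(data | r = 7) = (3/10)(7/9) = 7/30.
The prior-weighted likelihoods are 4/11 · 8/45 = 32/495, 4/11 · 7/30 = 14/165, 3/11 · 7/30 = 7/110; summing to 211/990.
Dividing through by the total gives posterior P(r = 2 | data) = 64/211, P(r = 3 | data) = 84/211, P(r = 7 | data) = 63/211.
So P(red next | data) = Σ P(red next | H) P(H | data) = (7/8)(64/211) + (3/4)(84/211) + (1/4)(63/211) = 539/844.

0.639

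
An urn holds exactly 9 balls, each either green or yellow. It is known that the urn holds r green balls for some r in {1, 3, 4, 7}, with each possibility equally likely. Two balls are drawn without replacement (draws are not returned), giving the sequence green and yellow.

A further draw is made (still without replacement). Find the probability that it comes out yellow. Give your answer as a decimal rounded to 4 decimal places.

0.5714

For each hypothesis, P(data | H) works out to: P(data | r = 1) = (1/9)(8/8) = 1/9; P(data | r = 3) = (3/9)(6/8) = 1/4; P(data | r = 4) = (4/9)(5/8) = 5/18; P(data | r = 7) = (7/9)(2/8) = 7/36.
The prior-weighted likelihoods are 1/4 · 1/9 = 1/36, 1/4 · 1/4 = 1/16, 1/4 · 5/18 = 5/72, 1/4 · 7/36 = 7/144; with total 5/24.
The posterior is then P(r = 1 | data) = 2/15, P(r = 3 | data) = 3/10, P(r = 4 | data) = 1/3, P(r = 7 | data) = 7/30.
The predictive probability is P(yellow next | data) = (1)(2/15) + (5/7)(3/10) + (4/7)(1/3) + (1/7)(7/30) = 4/7.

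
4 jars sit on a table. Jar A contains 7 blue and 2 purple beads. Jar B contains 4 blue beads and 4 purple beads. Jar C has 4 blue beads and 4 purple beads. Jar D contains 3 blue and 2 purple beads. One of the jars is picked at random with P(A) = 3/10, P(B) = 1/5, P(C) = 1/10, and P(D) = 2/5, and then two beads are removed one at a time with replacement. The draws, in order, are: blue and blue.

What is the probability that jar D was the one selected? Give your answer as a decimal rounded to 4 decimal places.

The likelihood of the observed sequence under each hypothesis: P(data | jar A) = (7/9)(7/9) = 0.60494; P(data | jar B) = (4/8)(4/8) = 0.25; P(data | jar C) = (4/8)(4/8) = 0.25; P(data | jar D) = (3/5)(3/5) = 0.36.
Weighting by the prior gives 3/10 · 0.60494 = 0.18148, 1/5 · 0.25 = 0.05, 1/10 · 0.25 = 0.025, 2/5 · 0.36 = 0.144; summing to 0.40048.
Therefore the posterior P(jar D | data) = (0.144) / (0.40048) = 0.35957.

0.3596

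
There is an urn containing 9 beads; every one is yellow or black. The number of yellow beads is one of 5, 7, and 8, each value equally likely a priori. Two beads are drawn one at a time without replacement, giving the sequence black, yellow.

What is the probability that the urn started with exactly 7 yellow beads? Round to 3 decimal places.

For each hypothesis, P(data | H) works out to: P(data | r = 5) = (4/9)(5/8) = 5/18; P(data | r = 7) = (2/9)(7/8) = 7/36; P(data | r = 8) = (1/9)(8/8) = 1/9.
Multiplying each by its prior: 1/3 · 5/18 = 5/54, 1/3 · 7/36 = 7/108, 1/3 · 1/9 = 1/27; summing to 7/36.
Therefore the posterior P(r = 7 | data) = (7/108) / (7/36) = 1/3.

0.333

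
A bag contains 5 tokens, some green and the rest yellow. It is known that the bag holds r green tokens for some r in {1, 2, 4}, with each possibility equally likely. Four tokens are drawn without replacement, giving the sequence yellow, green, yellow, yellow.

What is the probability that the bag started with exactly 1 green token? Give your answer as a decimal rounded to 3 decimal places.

For each hypothesis, P(data | H) works out to: P(data | r = 1) = (4/5)(1/4)(3/3)(2/2) = 1/5; P(data | r = 2) = (3/5)(2/4)(2/3)(1/2) = 1/10; P(data | r = 4) = (1/5)(4/4)(0/3) = 0.
Multiplying each by its prior: 1/3 · 1/5 = 1/15, 1/3 · 1/10 = 1/30, 1/3 · 0 = 0; with total 1/10.
Therefore the posterior P(r = 1 | data) = (1/15) / (1/10) = 2/3.

0.667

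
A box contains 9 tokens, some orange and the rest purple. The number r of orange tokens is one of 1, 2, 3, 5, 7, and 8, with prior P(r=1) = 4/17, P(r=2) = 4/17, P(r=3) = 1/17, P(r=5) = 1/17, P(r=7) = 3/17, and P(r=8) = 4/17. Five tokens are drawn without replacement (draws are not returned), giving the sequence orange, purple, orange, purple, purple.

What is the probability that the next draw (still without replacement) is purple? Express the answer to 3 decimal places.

0.813

For each hypothesis, P(data | H) works out to: P(data | r = 1) = (1/9)(8/8)(0/7) = 0; P(data | r = 2) = (2/9)(7/8)(1/7)(6/6)(5/5) = 0.027778; P(data | r = 3) = (3/9)(6/8)(2/7)(5/6)(4/5) = 0.047619; P(data | r = 5) = (5/9)(4/8)(4/7)(3/6)(2/5) = 0.031746; P(data | r = 7) = (7/9)(2/8)(6/7)(1/6)(0/5) = 0; P(data | r = 8) = (8/9)(1/8)(7/7)(0/6) = 0.
Multiplying each by its prior: 4/17 · 0 = 0, 4/17 · 0.027778 = 0.0065359, 1/17 · 0.047619 = 0.0028011, 1/17 · 0.031746 = 0.0018674, 3/17 · 0 = 0, 4/17 · 0 = 0; summing to 0.011204.
Normalising, the posterior is P(r = 1 | data) = 0, P(r = 2 | data) = 0.58333, P(r = 3 | data) = 0.25, P(r = 5 | data) = 0.16667, P(r = 7 | data) = 0, P(r = 8 | data) = 0.
Averaging over the posterior, P(purple next | data) = (1)(0.58333) + (3/4)(0.25) + (1/4)(0.16667) = 0.8125.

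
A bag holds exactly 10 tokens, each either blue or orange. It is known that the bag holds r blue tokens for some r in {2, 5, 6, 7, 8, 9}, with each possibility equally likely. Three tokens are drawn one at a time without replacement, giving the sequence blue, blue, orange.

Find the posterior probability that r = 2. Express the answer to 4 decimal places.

Under each hypothesis, the probability of the observed sequence is: P(data | r = 2) = (2/10)(1/9)(8/8) = 1/45; P(data | r = 5) = (5/10)(4/9)(5/8) = 5/36; P(data | r = 6) = (6/10)(5/9)(4/8) = 1/6; P(data | r = 7) = (7/10)(6/9)(3/8) = 7/40; P(data | r = 8) = (8/10)(7/9)(2/8) = 7/45; P(data | r = 9) = (9/10)(8/9)(1/8) = 1/10.
Multiplying each by its prior: 1/6 · 1/45 = 1/270, 1/6 · 5/36 = 5/216, 1/6 · 1/6 = 1/36, 1/6 · 7/40 = 7/240, 1/6 · 7/45 = 7/270, 1/6 · 1/10 = 1/60; with total 91/720.
So P(r = 2 | data) = (1/270) / (91/720) = 8/273.

0.0293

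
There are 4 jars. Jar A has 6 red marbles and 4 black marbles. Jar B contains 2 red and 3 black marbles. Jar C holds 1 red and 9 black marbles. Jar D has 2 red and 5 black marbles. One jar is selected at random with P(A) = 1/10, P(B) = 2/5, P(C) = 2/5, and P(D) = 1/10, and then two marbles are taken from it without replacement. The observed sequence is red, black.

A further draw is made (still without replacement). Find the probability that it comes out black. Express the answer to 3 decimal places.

For each hypothesis, P(data | H) works out to: P(data | jar A) = (6/10)(4/9) = 0.26667; P(data | jar B) = (2/5)(3/4) = 0.3; P(data | jar C) = (1/10)(9/9) = 0.1; P(data | jar D) = (2/7)(5/6) = 0.2381.
Multiplying each by its prior: 1/10 · 0.26667 = 0.026667, 2/5 · 0.3 = 0.12, 2/5 · 0.1 = 0.04, 1/10 · 0.2381 = 0.02381; with total 0.21048.
The posterior is then P(jar A | data) = 0.1267, P(jar B | data) = 0.57014, P(jar C | data) = 0.19005, P(jar D | data) = 0.11312.
The predictive probability is P(black next | data) = (3/8)(0.1267) + (2/3)(0.57014) + (1)(0.19005) + (4/5)(0.11312) = 0.70814.

0.708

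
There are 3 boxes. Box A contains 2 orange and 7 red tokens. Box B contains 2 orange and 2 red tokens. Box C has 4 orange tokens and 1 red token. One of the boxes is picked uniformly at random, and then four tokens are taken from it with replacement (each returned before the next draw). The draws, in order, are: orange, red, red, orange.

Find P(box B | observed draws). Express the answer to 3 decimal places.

For each hypothesis, P(data | H) works out to: P(data | box A) = (2/9)(7/9)(7/9)(2/9) = 0.029873; P(data | box B) = (2/4)(2/4)(2/4)(2/4) = 0.0625; P(data | box C) = (4/5)(1/5)(1/5)(4/5) = 0.0256.
The prior-weighted likelihoods are 1/3 · 0.029873 = 0.0099578, 1/3 · 0.0625 = 0.020833, 1/3 · 0.0256 = 0.0085333; these sum to 0.039324.
So P(box B | data) = (0.020833) / (0.039324) = 0.52978.

0.530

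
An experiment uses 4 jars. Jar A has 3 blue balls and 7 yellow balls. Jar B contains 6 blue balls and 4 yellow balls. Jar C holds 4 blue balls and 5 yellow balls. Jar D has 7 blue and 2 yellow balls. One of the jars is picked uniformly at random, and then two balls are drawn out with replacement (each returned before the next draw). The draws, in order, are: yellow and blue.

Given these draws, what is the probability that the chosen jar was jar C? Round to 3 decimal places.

Compute the likelihood of the observed sequence for each case: P(data | jar A) = (7/10)(3/10) = 0.21; P(data | jar B) = (4/10)(6/10) = 0.24; P(data | jar C) = (5/9)(4/9) = 0.24691; P(data | jar D) = (2/9)(7/9) = 0.17284.
Weighting by the prior gives 1/4 · 0.21 = 0.0525, 1/4 · 0.24 = 0.06, 1/4 · 0.24691 = 0.061728, 1/4 · 0.17284 = 0.04321; summing to 0.21744.
Therefore the posterior P(jar C | data) = (0.061728) / (0.21744) = 0.28389.

0.284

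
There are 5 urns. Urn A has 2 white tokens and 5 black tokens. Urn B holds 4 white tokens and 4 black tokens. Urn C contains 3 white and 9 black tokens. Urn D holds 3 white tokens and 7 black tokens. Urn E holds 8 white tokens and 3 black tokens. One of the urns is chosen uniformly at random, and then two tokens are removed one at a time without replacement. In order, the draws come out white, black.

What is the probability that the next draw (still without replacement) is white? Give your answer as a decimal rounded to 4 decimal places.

For each hypothesis, P(data | H) works out to: P(data | urn A) = (2/7)(5/6) = 0.2381; P(data | urn B) = (4/8)(4/7) = 0.28571; P(data | urn C) = (3/12)(9/11) = 0.20455; P(data | urn D) = (3/10)(7/9) = 0.23333; P(data | urn E) = (8/11)(3/10) = 0.21818.
The prior-weighted likelihoods are 1/5 · 0.2381 = 0.047619, 1/5 · 0.28571 = 0.057143, 1/5 · 0.20455 = 0.040909, 1/5 · 0.23333 = 0.046667, 1/5 · 0.21818 = 0.043636; these sum to 0.23597.
The posterior is then P(urn A | data) = 0.2018, P(urn B | data) = 0.24216, P(urn C | data) = 0.17336, P(urn D | data) = 0.19776, P(urn E | data) = 0.18492.
So P(white next | data) = Σ P(white next | H) P(H | data) = (1/5)(0.2018) + (1/2)(0.24216) + (1/5)(0.17336) + (1/4)(0.19776) + (7/9)(0.18492) = 0.38938.

0.3894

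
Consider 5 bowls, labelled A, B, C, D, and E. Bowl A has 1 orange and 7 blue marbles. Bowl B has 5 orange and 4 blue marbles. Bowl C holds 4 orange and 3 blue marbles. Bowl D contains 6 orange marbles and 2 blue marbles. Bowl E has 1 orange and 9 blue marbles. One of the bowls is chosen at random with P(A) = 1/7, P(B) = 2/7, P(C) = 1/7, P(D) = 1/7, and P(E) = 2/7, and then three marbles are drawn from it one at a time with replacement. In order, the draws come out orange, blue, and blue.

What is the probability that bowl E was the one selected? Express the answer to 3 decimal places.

Under each hypothesis, the probability of the observed sequence is: P(data | bowl A) = (1/8)(7/8)(7/8) = 0.095703; P(data | bowl B) = (5/9)(4/9)(4/9) = 0.10974; P(data | bowl C) = (4/7)(3/7)(3/7) = 0.10496; P(data | bowl D) = (6/8)(2/8)(2/8) = 0.046875; P(data | bowl E) = (1/10)(9/10)(9/10) = 0.081.
Weighting by the prior gives 1/7 · 0.095703 = 0.013672, 2/7 · 0.10974 = 0.031354, 1/7 · 0.10496 = 0.014994, 1/7 · 0.046875 = 0.0066964, 2/7 · 0.081 = 0.023143; summing to 0.089859.
Hence P(bowl E | data) = (0.023143) / (0.089859) = 0.25755.

0.258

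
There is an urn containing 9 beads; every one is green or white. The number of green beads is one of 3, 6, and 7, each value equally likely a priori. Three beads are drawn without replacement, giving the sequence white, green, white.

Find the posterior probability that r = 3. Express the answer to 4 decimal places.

Under each hypothesis, the probability of the observed sequence is: P(data | r = 3) = (6/9)(3/8)(5/7) = 5/28; P(data | r = 6) = (3/9)(6/8)(2/7) = 1/14; P(data | r = 7) = (2/9)(7/8)(1/7) = 1/36.
Multiplying each by its prior: 1/3 · 5/28 = 5/84, 1/3 · 1/14 = 1/42, 1/3 · 1/36 = 1/108; with total 5/54.
By Bayes' rule, P(r = 3 | data) = (5/84) / (5/54) = 9/14.

0.6429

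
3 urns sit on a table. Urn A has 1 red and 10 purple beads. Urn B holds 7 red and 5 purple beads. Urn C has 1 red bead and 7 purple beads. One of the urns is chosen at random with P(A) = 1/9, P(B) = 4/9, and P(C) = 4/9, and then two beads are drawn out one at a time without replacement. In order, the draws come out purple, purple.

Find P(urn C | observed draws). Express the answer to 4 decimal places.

Compute the likelihood of the observed sequence for each case: P(data | urn A) = (10/11)(9/10) = 9/11; P(data | urn B) = (5/12)(4/11) = 5/33; P(data | urn C) = (7/8)(6/7) = 3/4.
Multiplying each by its prior: 1/9 · 9/11 = 1/11, 4/9 · 5/33 = 20/297, 4/9 · 3/4 = 1/3; with total 146/297.
By Bayes' rule, P(urn C | data) = (1/3) / (146/297) = 99/146.

0.6781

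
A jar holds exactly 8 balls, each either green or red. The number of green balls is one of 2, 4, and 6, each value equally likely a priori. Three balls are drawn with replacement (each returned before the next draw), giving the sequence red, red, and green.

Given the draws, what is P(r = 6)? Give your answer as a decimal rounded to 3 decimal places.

For each hypothesis, P(data | H) works out to: P(data | r = 2) = (6/8)(6/8)(2/8) = 9/64; P(data | r = 4) = (4/8)(4/8)(4/8) = 1/8; P(data | r = 6) = (2/8)(2/8)(6/8) = 3/64.
Weighting by the prior gives 1/3 · 9/64 = 3/64, 1/3 · 1/8 = 1/24, 1/3 · 3/64 = 1/64; summing to 5/48.
By Bayes' rule, P(r = 6 | data) = (1/64) / (5/48) = 3/20.

0.150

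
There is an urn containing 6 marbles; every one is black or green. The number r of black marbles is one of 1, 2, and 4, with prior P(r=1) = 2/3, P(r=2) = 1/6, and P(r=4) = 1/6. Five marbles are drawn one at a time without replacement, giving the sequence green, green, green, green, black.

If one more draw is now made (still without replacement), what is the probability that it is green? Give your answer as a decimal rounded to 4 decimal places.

0.9091

Compute the likelihood of the observed sequence for each case: P(data | r = 1) = (5/6)(4/5)(3/4)(2/3)(1/2) = 1/6; P(data | r = 2) = (4/6)(3/5)(2/4)(1/3)(2/2) = 1/15; P(data | r = 4) = (2/6)(1/5)(0/4) = 0.
Multiplying each by its prior: 2/3 · 1/6 = 1/9, 1/6 · 1/15 = 1/90, 1/6 · 0 = 0; summing to 11/90.
The posterior is then P(r = 1 | data) = 10/11, P(r = 2 | data) = 1/11, P(r = 4 | data) = 0.
The predictive probability is P(green next | data) = (1)(10/11) + (0)(1/11) = 10/11.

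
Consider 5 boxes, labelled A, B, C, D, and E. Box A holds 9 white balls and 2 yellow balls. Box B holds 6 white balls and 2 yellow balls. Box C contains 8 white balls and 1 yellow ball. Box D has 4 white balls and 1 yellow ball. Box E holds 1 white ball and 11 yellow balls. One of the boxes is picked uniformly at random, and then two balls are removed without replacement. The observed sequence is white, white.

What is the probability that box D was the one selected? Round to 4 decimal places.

0.2336

Under each hypothesis, the probability of the observed sequence is: P(data | box A) = (9/11)(8/10) = 0.65455; P(data | box B) = (6/8)(5/7) = 0.53571; P(data | box C) = (8/9)(7/8) = 0.77778; P(data | box D) = (4/5)(3/4) = 0.6; P(data | box E) = (1/12)(0/11) = 0.
The prior-weighted likelihoods are 1/5 · 0.65455 = 0.13091, 1/5 · 0.53571 = 0.10714, 1/5 · 0.77778 = 0.15556, 1/5 · 0.6 = 0.12, 1/5 · 0 = 0; summing to 0.51361.
Hence P(box D | data) = (0.12) / (0.51361) = 0.23364.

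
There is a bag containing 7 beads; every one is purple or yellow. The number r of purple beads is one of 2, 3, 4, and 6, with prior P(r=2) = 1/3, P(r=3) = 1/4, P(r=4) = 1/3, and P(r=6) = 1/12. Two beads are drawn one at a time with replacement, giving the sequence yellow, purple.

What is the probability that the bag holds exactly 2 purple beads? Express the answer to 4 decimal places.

Compute the likelihood of the observed sequence for each case: P(data | r = 2) = (5/7)(2/7) = 10/49; P(data | r = 3) = (4/7)(3/7) = 12/49; P(data | r = 4) = (3/7)(4/7) = 12/49; P(data | r = 6) = (1/7)(6/7) = 6/49.
Weighting by the prior gives 1/3 · 10/49 = 10/147, 1/4 · 12/49 = 3/49, 1/3 · 12/49 = 4/49, 1/12 · 6/49 = 1/98; these sum to 65/294.
Therefore the posterior P(r = 2 | data) = (10/147) / (65/294) = 4/13.

0.3077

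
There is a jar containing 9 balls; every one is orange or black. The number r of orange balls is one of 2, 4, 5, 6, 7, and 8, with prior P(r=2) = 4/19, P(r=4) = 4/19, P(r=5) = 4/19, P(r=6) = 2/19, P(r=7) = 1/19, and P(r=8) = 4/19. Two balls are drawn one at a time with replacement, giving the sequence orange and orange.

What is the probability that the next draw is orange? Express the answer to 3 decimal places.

Compute the likelihood of the observed sequence for each case: P(data | r = 2) = (2/9)(2/9) = 0.049383; P(data | r = 4) = (4/9)(4/9) = 0.19753; P(data | r = 5) = (5/9)(5/9) = 0.30864; P(data | r = 6) = (6/9)(6/9) = 0.44444; P(data | r = 7) = (7/9)(7/9) = 0.60494; P(data | r = 8) = (8/9)(8/9) = 0.79012.
The prior-weighted likelihoods are 4/19 · 0.049383 = 0.010396, 4/19 · 0.19753 = 0.041585, 4/19 · 0.30864 = 0.064977, 2/19 · 0.44444 = 0.046784, 1/19 · 0.60494 = 0.031839, 4/19 · 0.79012 = 0.16634; with total 0.36192.
The posterior is then P(r = 2 | data) = 0.028725, P(r = 4 | data) = 0.1149, P(r = 5 | data) = 0.17953, P(r = 6 | data) = 0.12926, P(r = 7 | data) = 0.087971, P(r = 8 | data) = 0.45961.
The predictive probability is P(orange next | data) = (2/9)(0.028725) + (4/9)(0.1149) + (5/9)(0.17953) + (2/3)(0.12926) + (7/9)(0.087971) + (8/9)(0.45961) = 0.72033.

0.720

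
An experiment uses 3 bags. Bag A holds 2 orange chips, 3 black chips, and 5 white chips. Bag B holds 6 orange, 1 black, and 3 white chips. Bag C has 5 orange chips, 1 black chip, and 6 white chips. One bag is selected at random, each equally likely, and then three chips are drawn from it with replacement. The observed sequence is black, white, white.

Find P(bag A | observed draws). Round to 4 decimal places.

0.7154

The likelihood of the observed sequence under each hypothesis: P(data | bag A) = (3/10)(5/10)(5/10) = 0.075; P(data | bag B) = (1/10)(3/10)(3/10) = 0.009; P(data | bag C) = (1/12)(6/12)(6/12) = 0.020833.
The prior-weighted likelihoods are 1/3 · 0.075 = 0.025, 1/3 · 0.009 = 0.003, 1/3 · 0.020833 = 0.0069444; these sum to 0.034944.
Hence P(bag A | data) = (0.025) / (0.034944) = 0.71542.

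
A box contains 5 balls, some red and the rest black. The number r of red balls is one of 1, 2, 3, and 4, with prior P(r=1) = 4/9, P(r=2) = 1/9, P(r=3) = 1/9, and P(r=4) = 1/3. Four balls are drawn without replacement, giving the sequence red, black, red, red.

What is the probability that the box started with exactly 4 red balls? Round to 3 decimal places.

0.857

For each hypothesis, P(data | H) works out to: P(data | r = 1) = (1/5)(4/4)(0/3) = 0; P(data | r = 2) = (2/5)(3/4)(1/3)(0/2) = 0; P(data | r = 3) = (3/5)(2/4)(2/3)(1/2) = 1/10; P(data | r = 4) = (4/5)(1/4)(3/3)(2/2) = 1/5.
The prior-weighted likelihoods are 4/9 · 0 = 0, 1/9 · 0 = 0, 1/9 · 1/10 = 1/90, 1/3 · 1/5 = 1/15; summing to 7/90.
Hence P(r = 4 | data) = (1/15) / (7/90) = 6/7.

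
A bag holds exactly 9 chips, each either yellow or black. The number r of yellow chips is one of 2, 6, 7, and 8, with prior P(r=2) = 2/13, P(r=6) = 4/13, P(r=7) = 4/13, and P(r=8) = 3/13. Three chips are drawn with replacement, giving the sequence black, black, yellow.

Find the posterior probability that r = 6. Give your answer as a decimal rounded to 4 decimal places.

The likelihood of the observed sequence under each hypothesis: P(data | r = 2) = (7/9)(7/9)(2/9) = 0.13443; P(data | r = 6) = (3/9)(3/9)(6/9) = 0.074074; P(data | r = 7) = (2/9)(2/9)(7/9) = 0.038409; P(data | r = 8) = (1/9)(1/9)(8/9) = 0.010974.
The prior-weighted likelihoods are 2/13 · 0.13443 = 0.020682, 4/13 · 0.074074 = 0.022792, 4/13 · 0.038409 = 0.011818, 3/13 · 0.010974 = 0.0025324; summing to 0.057824.
By Bayes' rule, P(r = 6 | data) = (0.022792) / (0.057824) = 0.39416.

0.3942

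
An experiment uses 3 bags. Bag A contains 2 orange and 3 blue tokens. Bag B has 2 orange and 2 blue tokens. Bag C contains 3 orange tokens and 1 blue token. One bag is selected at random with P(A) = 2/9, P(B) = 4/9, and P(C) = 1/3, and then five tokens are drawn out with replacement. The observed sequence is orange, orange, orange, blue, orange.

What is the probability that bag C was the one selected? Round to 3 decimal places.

For each hypothesis, P(data | H) works out to: P(data | bag A) = (2/5)(2/5)(2/5)(3/5)(2/5) = 0.01536; P(data | bag B) = (2/4)(2/4)(2/4)(2/4)(2/4) = 0.03125; P(data | bag C) = (3/4)(3/4)(3/4)(1/4)(3/4) = 0.079102.
Weighting by the prior gives 2/9 · 0.01536 = 0.0034133, 4/9 · 0.03125 = 0.013889, 1/3 · 0.079102 = 0.026367; these sum to 0.043669.
Therefore the posterior P(bag C | data) = (0.026367) / (0.043669) = 0.60379.

0.604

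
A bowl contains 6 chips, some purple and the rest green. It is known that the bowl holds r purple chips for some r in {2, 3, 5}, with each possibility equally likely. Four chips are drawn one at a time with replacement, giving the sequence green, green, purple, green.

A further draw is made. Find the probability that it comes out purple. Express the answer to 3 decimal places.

For each hypothesis, P(data | H) works out to: P(data | r = 2) = (4/6)(4/6)(2/6)(4/6) = 0.098765; P(data | r = 3) = (3/6)(3/6)(3/6)(3/6) = 0.0625; P(data | r = 5) = (1/6)(1/6)(5/6)(1/6) = 0.003858.
The prior-weighted likelihoods are 1/3 · 0.098765 = 0.032922, 1/3 · 0.0625 = 0.020833, 1/3 · 0.003858 = 0.001286; these sum to 0.055041.
Normalising, the posterior is P(r = 2 | data) = 0.59813, P(r = 3 | data) = 0.3785, P(r = 5 | data) = 0.023364.
So P(purple next | data) = Σ P(purple next | H) P(H | data) = (1/3)(0.59813) + (1/2)(0.3785) + (5/6)(0.023364) = 0.4081.

0.408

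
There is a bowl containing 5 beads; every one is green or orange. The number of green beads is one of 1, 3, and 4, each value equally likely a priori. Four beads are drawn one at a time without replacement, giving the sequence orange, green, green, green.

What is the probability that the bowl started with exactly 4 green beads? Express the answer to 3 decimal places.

0.667

Compute the likelihood of the observed sequence for each case: P(data | r = 1) = (4/5)(1/4)(0/3) = 0; P(data | r = 3) = (2/5)(3/4)(2/3)(1/2) = 1/10; P(data | r = 4) = (1/5)(4/4)(3/3)(2/2) = 1/5.
Weighting by the prior gives 1/3 · 0 = 0, 1/3 · 1/10 = 1/30, 1/3 · 1/5 = 1/15; summing to 1/10.
By Bayes' rule, P(r = 4 | data) = (1/15) / (1/10) = 2/3.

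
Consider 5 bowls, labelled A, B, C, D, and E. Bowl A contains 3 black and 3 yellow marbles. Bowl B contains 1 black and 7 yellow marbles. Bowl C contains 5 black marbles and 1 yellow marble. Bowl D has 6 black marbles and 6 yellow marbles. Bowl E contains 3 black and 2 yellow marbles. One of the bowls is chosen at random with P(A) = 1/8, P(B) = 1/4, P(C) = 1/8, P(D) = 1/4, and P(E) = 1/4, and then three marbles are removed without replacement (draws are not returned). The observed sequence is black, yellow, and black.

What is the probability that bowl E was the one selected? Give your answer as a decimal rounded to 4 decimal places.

For each hypothesis, P(data | H) works out to: P(data | bowl A) = (3/6)(3/5)(2/4) = 0.15; P(data | bowl B) = (1/8)(7/7)(0/6) = 0; P(data | bowl C) = (5/6)(1/5)(4/4) = 0.16667; P(data | bowl D) = (6/12)(6/11)(5/10) = 0.13636; P(data | bowl E) = (3/5)(2/4)(2/3) = 0.2.
Multiplying each by its prior: 1/8 · 0.15 = 0.01875, 1/4 · 0 = 0, 1/8 · 0.16667 = 0.020833, 1/4 · 0.13636 = 0.034091, 1/4 · 0.2 = 0.05; summing to 0.12367.
Therefore the posterior P(bowl E | data) = (0.05) / (0.12367) = 0.40429.

0.4043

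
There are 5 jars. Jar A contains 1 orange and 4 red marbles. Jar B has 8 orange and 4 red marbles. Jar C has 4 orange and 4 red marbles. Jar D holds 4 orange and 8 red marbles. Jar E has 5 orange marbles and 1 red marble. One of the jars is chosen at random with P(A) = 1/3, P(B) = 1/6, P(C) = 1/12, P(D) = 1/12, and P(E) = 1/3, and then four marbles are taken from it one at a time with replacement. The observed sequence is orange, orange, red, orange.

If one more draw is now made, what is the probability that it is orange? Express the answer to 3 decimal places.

Compute the likelihood of the observed sequence for each case: P(data | jar A) = (1/5)(1/5)(4/5)(1/5) = 0.0064; P(data | jar B) = (8/12)(8/12)(4/12)(8/12) = 0.098765; P(data | jar C) = (4/8)(4/8)(4/8)(4/8) = 0.0625; P(data | jar D) = (4/12)(4/12)(8/12)(4/12) = 0.024691; P(data | jar E) = (5/6)(5/6)(1/6)(5/6) = 0.096451.
Multiplying each by its prior: 1/3 · 0.0064 = 0.0021333, 1/6 · 0.098765 = 0.016461, 1/12 · 0.0625 = 0.0052083, 1/12 · 0.024691 = 0.0020576, 1/3 · 0.096451 = 0.03215; these sum to 0.05801.
Dividing through by the total gives posterior P(jar A | data) = 0.036775, P(jar B | data) = 0.28376, P(jar C | data) = 0.089783, P(jar D | data) = 0.03547, P(jar E | data) = 0.55421.
So P(orange next | data) = Σ P(orange next | H) P(H | data) = (1/5)(0.036775) + (2/3)(0.28376) + (1/2)(0.089783) + (1/3)(0.03547) + (5/6)(0.55421) = 0.71509.

0.715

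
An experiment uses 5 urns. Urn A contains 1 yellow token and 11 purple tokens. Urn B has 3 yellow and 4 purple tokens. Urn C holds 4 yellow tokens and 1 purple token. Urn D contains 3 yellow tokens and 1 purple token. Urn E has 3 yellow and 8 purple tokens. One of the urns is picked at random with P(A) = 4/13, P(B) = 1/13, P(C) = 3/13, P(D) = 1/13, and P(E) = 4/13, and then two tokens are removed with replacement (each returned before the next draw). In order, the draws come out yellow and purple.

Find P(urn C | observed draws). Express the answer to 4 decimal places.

0.2386

The likelihood of the observed sequence under each hypothesis: P(data | urn A) = (1/12)(11/12) = 0.076389; P(data | urn B) = (3/7)(4/7) = 0.2449; P(data | urn C) = (4/5)(1/5) = 0.16; P(data | urn D) = (3/4)(1/4) = 0.1875; P(data | urn E) = (3/11)(8/11) = 0.19835.
Multiplying each by its prior: 4/13 · 0.076389 = 0.023504, 1/13 · 0.2449 = 0.018838, 3/13 · 0.16 = 0.036923, 1/13 · 0.1875 = 0.014423, 4/13 · 0.19835 = 0.06103; these sum to 0.15472.
Therefore the posterior P(urn C | data) = (0.036923) / (0.15472) = 0.23865.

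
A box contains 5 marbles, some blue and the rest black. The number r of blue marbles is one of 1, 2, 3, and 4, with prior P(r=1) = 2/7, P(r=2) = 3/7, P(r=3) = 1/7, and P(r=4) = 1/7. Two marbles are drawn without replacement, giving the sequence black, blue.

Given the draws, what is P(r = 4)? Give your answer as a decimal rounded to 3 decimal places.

0.111

Under each hypothesis, the probability of the observed sequence is: P(data | r = 1) = (4/5)(1/4) = 1/5; P(data | r = 2) = (3/5)(2/4) = 3/10; P(data | r = 3) = (2/5)(3/4) = 3/10; P(data | r = 4) = (1/5)(4/4) = 1/5.
Weighting by the prior gives 2/7 · 1/5 = 2/35, 3/7 · 3/10 = 9/70, 1/7 · 3/10 = 3/70, 1/7 · 1/5 = 1/35; these sum to 9/35.
So P(r = 4 | data) = (1/35) / (9/35) = 1/9.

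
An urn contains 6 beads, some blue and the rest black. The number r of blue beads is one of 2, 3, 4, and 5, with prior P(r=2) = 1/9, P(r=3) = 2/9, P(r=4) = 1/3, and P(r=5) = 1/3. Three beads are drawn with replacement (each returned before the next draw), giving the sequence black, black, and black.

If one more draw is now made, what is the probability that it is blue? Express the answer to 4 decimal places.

0.4609

Compute the likelihood of the observed sequence for each case: P(data | r = 2) = (4/6)(4/6)(4/6) = 0.2963; P(data | r = 3) = (3/6)(3/6)(3/6) = 0.125; P(data | r = 4) = (2/6)(2/6)(2/6) = 0.037037; P(data | r = 5) = (1/6)(1/6)(1/6) = 0.0046296.
Multiplying each by its prior: 1/9 · 0.2963 = 0.032922, 2/9 · 0.125 = 0.027778, 1/3 · 0.037037 = 0.012346, 1/3 · 0.0046296 = 0.0015432; with total 0.074588.
Dividing through by the total gives posterior P(r = 2 | data) = 0.44138, P(r = 3 | data) = 0.37241, P(r = 4 | data) = 0.16552, P(r = 5 | data) = 0.02069.
Averaging over the posterior, P(blue next | data) = (1/3)(0.44138) + (1/2)(0.37241) + (2/3)(0.16552) + (5/6)(0.02069) = 0.46092.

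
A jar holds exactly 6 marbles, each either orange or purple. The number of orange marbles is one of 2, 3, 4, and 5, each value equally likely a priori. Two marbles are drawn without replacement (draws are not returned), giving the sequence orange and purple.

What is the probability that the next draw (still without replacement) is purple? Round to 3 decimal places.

For each hypothesis, P(data | H) works out to: P(data | r = 2) = (2/6)(4/5) = 4/15; P(data | r = 3) = (3/6)(3/5) = 3/10; P(data | r = 4) = (4/6)(2/5) = 4/15; P(data | r = 5) = (5/6)(1/5) = 1/6.
The prior-weighted likelihoods are 1/4 · 4/15 = 1/15, 1/4 · 3/10 = 3/40, 1/4 · 4/15 = 1/15, 1/4 · 1/6 = 1/24; with total 1/4.
Dividing through by the total gives posterior P(r = 2 | data) = 4/15, P(r = 3 | data) = 3/10, P(r = 4 | data) = 4/15, P(r = 5 | data) = 1/6.
The predictive probability is P(purple next | data) = (3/4)(4/15) + (1/2)(3/10) + (1/4)(4/15) + (0)(1/6) = 5/12.

0.417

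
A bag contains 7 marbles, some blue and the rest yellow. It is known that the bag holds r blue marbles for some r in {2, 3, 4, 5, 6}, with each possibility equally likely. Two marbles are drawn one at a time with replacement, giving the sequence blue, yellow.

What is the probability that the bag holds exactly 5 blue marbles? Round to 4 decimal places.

Compute the likelihood of the observed sequence for each case: P(data | r = 2) = (2/7)(5/7) = 10/49; P(data | r = 3) = (3/7)(4/7) = 12/49; P(data | r = 4) = (4/7)(3/7) = 12/49; P(data | r = 5) = (5/7)(2/7) = 10/49; P(data | r = 6) = (6/7)(1/7) = 6/49.
The prior-weighted likelihoods are 1/5 · 10/49 = 2/49, 1/5 · 12/49 = 12/245, 1/5 · 12/49 = 12/245, 1/5 · 10/49 = 2/49, 1/5 · 6/49 = 6/245; summing to 10/49.
Hence P(r = 5 | data) = (2/49) / (10/49) = 1/5.

0.2000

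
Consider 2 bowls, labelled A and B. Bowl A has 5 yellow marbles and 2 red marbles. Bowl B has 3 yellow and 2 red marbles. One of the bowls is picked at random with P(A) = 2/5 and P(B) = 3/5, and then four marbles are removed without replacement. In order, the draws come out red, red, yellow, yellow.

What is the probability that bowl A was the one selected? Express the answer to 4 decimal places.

0.2410

Compute the likelihood of the observed sequence for each case: P(data | bowl A) = (2/7)(1/6)(5/5)(4/4) = 0.047619; P(data | bowl B) = (2/5)(1/4)(3/3)(2/2) = 0.1.
Weighting by the prior gives 2/5 · 0.047619 = 0.019048, 3/5 · 0.1 = 0.06; with total 0.079048.
So P(bowl A | data) = (0.019048) / (0.079048) = 0.24096.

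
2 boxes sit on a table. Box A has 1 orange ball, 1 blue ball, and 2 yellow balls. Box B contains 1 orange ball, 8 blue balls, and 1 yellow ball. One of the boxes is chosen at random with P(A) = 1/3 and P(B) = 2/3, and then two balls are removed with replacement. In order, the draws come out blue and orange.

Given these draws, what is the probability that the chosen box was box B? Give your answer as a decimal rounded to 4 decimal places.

0.7191

For each hypothesis, P(data | H) works out to: P(data | box A) = (1/4)(1/4) = 0.0625; P(data | box B) = (8/10)(1/10) = 0.08.
Multiplying each by its prior: 1/3 · 0.0625 = 0.020833, 2/3 · 0.08 = 0.053333; these sum to 0.074167.
Therefore the posterior P(box B | data) = (0.053333) / (0.074167) = 0.7191.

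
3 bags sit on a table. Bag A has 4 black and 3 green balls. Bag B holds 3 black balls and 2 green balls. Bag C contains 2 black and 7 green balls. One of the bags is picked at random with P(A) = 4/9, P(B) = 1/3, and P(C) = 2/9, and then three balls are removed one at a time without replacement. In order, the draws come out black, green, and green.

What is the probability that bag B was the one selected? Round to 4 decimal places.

For each hypothesis, P(data | H) works out to: P(data | bag A) = (4/7)(3/6)(2/5) = 0.11429; P(data | bag B) = (3/5)(2/4)(1/3) = 0.1; P(data | bag C) = (2/9)(7/8)(6/7) = 0.16667.
Weighting by the prior gives 4/9 · 0.11429 = 0.050794, 1/3 · 0.1 = 0.033333, 2/9 · 0.16667 = 0.037037; summing to 0.12116.
By Bayes' rule, P(bag B | data) = (0.033333) / (0.12116) = 0.27511.

0.2751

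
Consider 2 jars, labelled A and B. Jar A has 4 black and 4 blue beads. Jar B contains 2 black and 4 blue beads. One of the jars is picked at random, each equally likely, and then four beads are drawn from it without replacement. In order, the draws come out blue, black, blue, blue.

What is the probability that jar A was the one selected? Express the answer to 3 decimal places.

0.300

Compute the likelihood of the observed sequence for each case: P(data | jar A) = (4/8)(4/7)(3/6)(2/5) = 2/35; P(data | jar B) = (4/6)(2/5)(3/4)(2/3) = 2/15.
Weighting by the prior gives 1/2 · 2/35 = 1/35, 1/2 · 2/15 = 1/15; summing to 2/21.
Hence P(jar A | data) = (1/35) / (2/21) = 3/10.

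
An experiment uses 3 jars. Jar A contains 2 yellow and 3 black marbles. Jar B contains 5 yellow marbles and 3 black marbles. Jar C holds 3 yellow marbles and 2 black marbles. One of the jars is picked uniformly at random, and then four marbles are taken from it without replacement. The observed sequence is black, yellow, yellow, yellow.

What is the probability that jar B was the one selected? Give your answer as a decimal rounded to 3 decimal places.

0.517

Under each hypothesis, the probability of the observed sequence is: P(data | jar A) = (3/5)(2/4)(1/3)(0/2) = 0; P(data | jar B) = (3/8)(5/7)(4/6)(3/5) = 3/28; P(data | jar C) = (2/5)(3/4)(2/3)(1/2) = 1/10.
The prior-weighted likelihoods are 1/3 · 0 = 0, 1/3 · 3/28 = 1/28, 1/3 · 1/10 = 1/30; with total 29/420.
Hence P(jar B | data) = (1/28) / (29/420) = 15/29.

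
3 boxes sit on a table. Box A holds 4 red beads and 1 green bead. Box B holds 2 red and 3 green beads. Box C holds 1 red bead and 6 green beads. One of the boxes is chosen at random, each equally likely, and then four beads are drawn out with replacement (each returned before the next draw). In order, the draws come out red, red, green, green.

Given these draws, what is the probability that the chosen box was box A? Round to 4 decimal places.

0.2607

Under each hypothesis, the probability of the observed sequence is: P(data | box A) = (4/5)(4/5)(1/5)(1/5) = 0.0256; P(data | box B) = (2/5)(2/5)(3/5)(3/5) = 0.0576; P(data | box C) = (1/7)(1/7)(6/7)(6/7) = 0.014994.
Weighting by the prior gives 1/3 · 0.0256 = 0.0085333, 1/3 · 0.0576 = 0.0192, 1/3 · 0.014994 = 0.0049979; these sum to 0.032731.
By Bayes' rule, P(box A | data) = (0.0085333) / (0.032731) = 0.26071.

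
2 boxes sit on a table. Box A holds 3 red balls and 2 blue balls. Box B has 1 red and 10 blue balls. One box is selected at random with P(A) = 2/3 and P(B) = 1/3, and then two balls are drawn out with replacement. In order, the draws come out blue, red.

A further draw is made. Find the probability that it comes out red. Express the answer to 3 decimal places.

0.525

Under each hypothesis, the probability of the observed sequence is: P(data | box A) = (2/5)(3/5) = 0.24; P(data | box B) = (10/11)(1/11) = 0.082645.
Weighting by the prior gives 2/3 · 0.24 = 0.16, 1/3 · 0.082645 = 0.027548; these sum to 0.18755.
The posterior is then P(box A | data) = 0.85311, P(box B | data) = 0.14689.
So P(red next | data) = Σ P(red next | H) P(H | data) = (3/5)(0.85311) + (1/11)(0.14689) = 0.52522.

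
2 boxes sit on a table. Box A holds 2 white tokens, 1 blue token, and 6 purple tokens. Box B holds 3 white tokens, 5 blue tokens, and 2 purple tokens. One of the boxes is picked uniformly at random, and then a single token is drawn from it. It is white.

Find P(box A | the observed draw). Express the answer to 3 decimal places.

0.426

Compute the likelihood of this draw for each case: P(data | box A) = (2/9) = 2/9; P(data | box B) = (3/10) = 3/10.
The prior-weighted likelihoods are 1/2 · 2/9 = 1/9, 1/2 · 3/10 = 3/20; with total 47/180.
Therefore the posterior P(box A | data) = (1/9) / (47/180) = 20/47.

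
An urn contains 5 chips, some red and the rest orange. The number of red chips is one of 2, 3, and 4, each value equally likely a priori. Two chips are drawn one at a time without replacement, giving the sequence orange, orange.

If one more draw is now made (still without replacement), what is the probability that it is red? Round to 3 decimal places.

For each hypothesis, P(data | H) works out to: P(data | r = 2) = (3/5)(2/4) = 3/10; P(data | r = 3) = (2/5)(1/4) = 1/10; P(data | r = 4) = (1/5)(0/4) = 0.
The prior-weighted likelihoods are 1/3 · 3/10 = 1/10, 1/3 · 1/10 = 1/30, 1/3 · 0 = 0; with total 2/15.
Dividing through by the total gives posterior P(r = 2 | data) = 3/4, P(r = 3 | data) = 1/4, P(r = 4 | data) = 0.
The predictive probability is P(red next | data) = (2/3)(3/4) + (1)(1/4) = 3/4.

0.750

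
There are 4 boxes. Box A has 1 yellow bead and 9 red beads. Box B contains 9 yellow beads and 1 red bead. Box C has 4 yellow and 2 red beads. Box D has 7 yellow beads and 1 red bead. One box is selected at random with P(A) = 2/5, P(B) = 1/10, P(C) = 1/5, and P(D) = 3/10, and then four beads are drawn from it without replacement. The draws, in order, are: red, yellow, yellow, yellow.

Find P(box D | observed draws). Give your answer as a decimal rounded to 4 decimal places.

For each hypothesis, P(data | H) works out to: P(data | box A) = (9/10)(1/9)(0/8) = 0; P(data | box B) = (1/10)(9/9)(8/8)(7/7) = 0.1; P(data | box C) = (2/6)(4/5)(3/4)(2/3) = 0.13333; P(data | box D) = (1/8)(7/7)(6/6)(5/5) = 0.125.
The prior-weighted likelihoods are 2/5 · 0 = 0, 1/10 · 0.1 = 0.01, 1/5 · 0.13333 = 0.026667, 3/10 · 0.125 = 0.0375; with total 0.074167.
By Bayes' rule, P(box D | data) = (0.0375) / (0.074167) = 0.50562.

0.5056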